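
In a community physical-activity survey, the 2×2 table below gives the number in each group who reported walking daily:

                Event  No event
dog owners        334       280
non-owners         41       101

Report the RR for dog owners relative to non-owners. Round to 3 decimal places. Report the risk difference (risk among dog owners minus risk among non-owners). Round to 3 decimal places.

risk, dog owners = 334/614 = 0.5440
risk, non-owners = 41/142 = 0.2887
RR = 0.5440 / 0.2887 = 1.884
risk difference = 0.5440 − 0.2887 = 0.255

RR = 1.884; RD = 0.255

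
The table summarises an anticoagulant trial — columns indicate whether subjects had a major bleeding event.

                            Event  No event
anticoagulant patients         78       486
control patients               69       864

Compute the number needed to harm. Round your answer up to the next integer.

risk, anticoagulant patients = 78/564 = 0.138298
risk, control patients = 69/933 = 0.073955
absolute risk difference = 0.064343
1 / 0.064343 = 15.542 → round up → 16

NNH = 16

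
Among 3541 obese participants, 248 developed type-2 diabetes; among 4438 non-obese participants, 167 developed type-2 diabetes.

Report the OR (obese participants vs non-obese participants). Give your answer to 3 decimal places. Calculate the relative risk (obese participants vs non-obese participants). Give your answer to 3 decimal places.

OR = 1.926; RR = 1.861

OR = (248 × 4271) / (3293 × 167) = 1059208/549931 ≈ 1.926
risk, obese participants = 248/3541 = 0.07004
risk, non-obese participants = 167/4438 = 0.03763
RR = 0.07004 / 0.03763 = 1.861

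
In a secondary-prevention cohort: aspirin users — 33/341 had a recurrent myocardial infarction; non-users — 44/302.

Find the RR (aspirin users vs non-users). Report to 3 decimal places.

RR = 0.664

risk, aspirin users = 33/341 = 0.0968
risk, non-users = 44/302 = 0.1457
RR = 0.0968 / 0.1457 = 0.664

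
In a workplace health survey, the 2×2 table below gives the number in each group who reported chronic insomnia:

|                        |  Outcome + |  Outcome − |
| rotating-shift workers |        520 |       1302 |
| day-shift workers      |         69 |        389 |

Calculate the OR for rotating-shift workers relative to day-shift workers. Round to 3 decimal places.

OR = (520 × 389) / (1302 × 69) = 202280/89838 ≈ 2.252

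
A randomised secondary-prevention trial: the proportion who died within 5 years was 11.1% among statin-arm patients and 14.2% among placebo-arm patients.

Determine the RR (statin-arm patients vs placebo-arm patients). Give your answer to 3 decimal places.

RR = 0.1110 / 0.1420 = 0.782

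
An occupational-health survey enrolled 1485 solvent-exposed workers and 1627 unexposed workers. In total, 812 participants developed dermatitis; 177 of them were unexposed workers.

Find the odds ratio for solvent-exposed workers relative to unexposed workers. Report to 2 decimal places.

OR: 6.12

solvent-exposed workers with the outcome: 812 − 177 = 635
solvent-exposed workers without the outcome: 1485 − 635 = 850
unexposed workers without the outcome: 1627 − 177 = 1450
odds, solvent-exposed workers = 635/850 = 0.7471
odds, unexposed workers = 177/1450 = 0.1221
OR = 0.7471 / 0.1221 = 6.12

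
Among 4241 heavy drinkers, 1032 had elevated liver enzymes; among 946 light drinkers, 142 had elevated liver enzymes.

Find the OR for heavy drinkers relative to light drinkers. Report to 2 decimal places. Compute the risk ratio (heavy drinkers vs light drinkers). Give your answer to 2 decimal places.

OR = 1.82; RR = 1.62

OR = (1032 × 804) / (3209 × 142) = 829728/455678 ≈ 1.82
risk, heavy drinkers = 1032/4241 = 0.2433
risk, light drinkers = 142/946 = 0.1501
RR = 0.2433 / 0.1501 = 1.62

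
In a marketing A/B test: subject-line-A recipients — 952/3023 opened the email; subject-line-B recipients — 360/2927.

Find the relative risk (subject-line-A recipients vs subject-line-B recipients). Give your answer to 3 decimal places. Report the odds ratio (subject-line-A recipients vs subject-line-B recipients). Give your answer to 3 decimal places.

risk, subject-line-A recipients = 952/3023 = 0.3149
risk, subject-line-B recipients = 360/2927 = 0.1230
RR = 0.3149 / 0.1230 = 2.560
OR = (952 × 2567) / (2071 × 360) = 2443784/745560 ≈ 3.278

RR = 2.560; OR = 3.278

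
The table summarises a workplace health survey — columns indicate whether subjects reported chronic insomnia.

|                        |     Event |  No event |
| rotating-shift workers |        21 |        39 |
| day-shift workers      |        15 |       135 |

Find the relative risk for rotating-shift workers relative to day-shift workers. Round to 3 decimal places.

RR ≈ 3.500

risk, rotating-shift workers = 21/60 = 0.3500
risk, day-shift workers = 15/150 = 0.1000
RR = 0.3500 / 0.1000 = 3.500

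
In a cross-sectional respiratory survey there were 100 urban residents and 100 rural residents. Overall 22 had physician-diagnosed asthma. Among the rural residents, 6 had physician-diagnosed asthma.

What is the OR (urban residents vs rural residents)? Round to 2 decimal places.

urban residents with the outcome: 22 − 6 = 16
urban residents without the outcome: 100 − 16 = 84
rural residents without the outcome: 100 − 6 = 94
OR = (16 × 94) / (84 × 6) = 1504/504 ≈ 2.98

2.98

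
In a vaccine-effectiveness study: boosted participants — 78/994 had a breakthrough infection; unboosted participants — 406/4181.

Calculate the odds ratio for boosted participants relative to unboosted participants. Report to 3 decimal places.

OR = (78 × 3775) / (916 × 406) = 294450/371896 ≈ 0.792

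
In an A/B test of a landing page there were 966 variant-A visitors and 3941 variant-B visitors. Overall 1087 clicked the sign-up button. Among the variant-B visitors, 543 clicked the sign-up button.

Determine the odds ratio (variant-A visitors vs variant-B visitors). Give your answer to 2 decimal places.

8.07

variant-A visitors with the outcome: 1087 − 543 = 544
variant-A visitors without the outcome: 966 − 544 = 422
variant-B visitors without the outcome: 3941 − 543 = 3398
OR = (544 × 3398) / (422 × 543) = 1848512/229146 ≈ 8.07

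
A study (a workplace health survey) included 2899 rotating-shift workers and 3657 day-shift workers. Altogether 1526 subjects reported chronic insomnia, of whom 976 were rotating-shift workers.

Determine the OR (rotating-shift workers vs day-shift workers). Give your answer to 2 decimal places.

OR = 2.87

rotating-shift workers without the outcome: 2899 − 976 = 1923
day-shift workers with the outcome: 1526 − 976 = 550
day-shift workers without the outcome: 3657 − 550 = 3107
odds, rotating-shift workers = 976/1923 = 0.5075
odds, day-shift workers = 550/3107 = 0.1770
OR = 0.5075 / 0.1770 = 2.87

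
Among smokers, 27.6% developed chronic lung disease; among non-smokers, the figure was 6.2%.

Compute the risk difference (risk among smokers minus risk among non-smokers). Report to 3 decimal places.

risk difference = 0.2760 − 0.0620 = 0.214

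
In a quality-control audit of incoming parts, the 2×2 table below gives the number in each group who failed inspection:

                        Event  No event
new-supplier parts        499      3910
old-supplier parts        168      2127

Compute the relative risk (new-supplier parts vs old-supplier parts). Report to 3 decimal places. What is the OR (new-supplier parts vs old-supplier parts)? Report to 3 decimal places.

RR = 1.546; OR = 1.616

risk, new-supplier parts = 499/4409 = 0.1132
risk, old-supplier parts = 168/2295 = 0.0732
RR = 0.1132 / 0.0732 = 1.546
OR = (499 × 2127) / (3910 × 168) = 1061373/656880 ≈ 1.616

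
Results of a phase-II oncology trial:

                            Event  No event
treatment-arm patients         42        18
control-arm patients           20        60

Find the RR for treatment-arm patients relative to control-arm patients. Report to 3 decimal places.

risk, treatment-arm patients = 42/60 = 0.7000
risk, control-arm patients = 20/80 = 0.2500
RR = 0.7000 / 0.2500 = 2.800

2.800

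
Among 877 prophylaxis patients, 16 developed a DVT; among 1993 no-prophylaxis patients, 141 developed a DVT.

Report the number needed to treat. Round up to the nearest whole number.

risk, prophylaxis patients = 16/877 = 0.018244
risk, no-prophylaxis patients = 141/1993 = 0.070748
absolute risk difference = 0.052504
1 / 0.052504 = 19.046 → round up → 20

NNT = 20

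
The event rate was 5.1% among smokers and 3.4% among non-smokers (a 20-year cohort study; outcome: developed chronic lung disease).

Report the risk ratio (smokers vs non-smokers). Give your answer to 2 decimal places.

RR = 0.05100 / 0.03400 = 1.50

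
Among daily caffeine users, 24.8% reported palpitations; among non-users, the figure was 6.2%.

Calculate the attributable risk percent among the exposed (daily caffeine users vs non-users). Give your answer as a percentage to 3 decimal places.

AR% = (0.2480 − 0.0620) / 0.2480 = 0.7500 → 75.000%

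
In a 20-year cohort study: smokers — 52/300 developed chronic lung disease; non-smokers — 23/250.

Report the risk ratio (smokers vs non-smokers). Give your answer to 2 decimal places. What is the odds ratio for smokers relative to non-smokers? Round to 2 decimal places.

RR = 1.88; OR = 2.07

risk, smokers = 52/300 = 0.1733
risk, non-smokers = 23/250 = 0.0920
RR = 0.1733 / 0.0920 = 1.88
OR = (52 × 227) / (248 × 23) = 11804/5704 ≈ 2.07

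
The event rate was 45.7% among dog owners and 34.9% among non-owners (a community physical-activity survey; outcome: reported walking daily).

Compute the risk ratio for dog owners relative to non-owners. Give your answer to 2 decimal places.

RR = 0.4570 / 0.3490 = 1.31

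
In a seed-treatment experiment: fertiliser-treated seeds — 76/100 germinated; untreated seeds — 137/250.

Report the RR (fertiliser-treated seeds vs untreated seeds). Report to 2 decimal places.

risk, fertiliser-treated seeds = 76/100 = 0.7600
risk, untreated seeds = 137/250 = 0.5480
RR = 0.7600 / 0.5480 = 1.39

1.39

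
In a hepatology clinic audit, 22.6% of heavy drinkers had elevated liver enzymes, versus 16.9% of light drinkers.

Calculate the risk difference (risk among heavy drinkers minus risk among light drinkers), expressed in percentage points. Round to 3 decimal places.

risk difference = 0.2260 − 0.1690 = 0.0570 → 5.700 percentage points

5.700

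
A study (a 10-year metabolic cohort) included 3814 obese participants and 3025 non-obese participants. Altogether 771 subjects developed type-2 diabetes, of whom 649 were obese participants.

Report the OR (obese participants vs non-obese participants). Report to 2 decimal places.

OR = 4.88

obese participants without the outcome: 3814 − 649 = 3165
non-obese participants with the outcome: 771 − 649 = 122
non-obese participants without the outcome: 3025 − 122 = 2903
odds, obese participants = 649/3165 = 0.20506
odds, non-obese participants = 122/2903 = 0.04203
OR = 0.20506 / 0.04203 = 4.88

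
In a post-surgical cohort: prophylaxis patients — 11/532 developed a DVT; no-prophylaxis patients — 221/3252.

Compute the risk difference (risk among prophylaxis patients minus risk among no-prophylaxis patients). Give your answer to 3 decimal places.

risk, prophylaxis patients = 11/532 = 0.02068
risk, no-prophylaxis patients = 221/3252 = 0.06796
risk difference = 0.02068 − 0.06796 = -0.047

RD ≈ -0.047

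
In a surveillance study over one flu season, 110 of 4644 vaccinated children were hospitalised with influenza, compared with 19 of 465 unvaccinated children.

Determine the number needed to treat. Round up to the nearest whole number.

NNT ≈ 59

risk, vaccinated children = 110/4644 = 0.023686
risk, unvaccinated children = 19/465 = 0.040860
absolute risk difference = 0.017174
1 / 0.017174 = 58.228 → round up → 59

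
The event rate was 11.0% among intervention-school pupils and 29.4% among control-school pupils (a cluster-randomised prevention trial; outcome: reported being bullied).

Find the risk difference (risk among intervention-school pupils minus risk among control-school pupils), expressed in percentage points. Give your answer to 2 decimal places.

-18.40

risk difference = 0.1100 − 0.2940 = -0.1840 → -18.40 percentage points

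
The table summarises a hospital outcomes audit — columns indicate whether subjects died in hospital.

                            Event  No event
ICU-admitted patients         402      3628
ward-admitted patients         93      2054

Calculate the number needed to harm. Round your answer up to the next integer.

risk, ICU-admitted patients = 402/4030 = 0.099752
risk, ward-admitted patients = 93/2147 = 0.043316
absolute risk difference = 0.056436
1 / 0.056436 = 17.719 → round up → 18

18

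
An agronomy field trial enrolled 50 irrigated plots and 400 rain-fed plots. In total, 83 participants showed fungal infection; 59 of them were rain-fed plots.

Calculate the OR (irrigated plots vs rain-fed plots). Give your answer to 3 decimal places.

irrigated plots with the outcome: 83 − 59 = 24
irrigated plots without the outcome: 50 − 24 = 26
rain-fed plots without the outcome: 400 − 59 = 341
OR = (24 × 341) / (26 × 59) = 8184/1534 ≈ 5.335

OR = 5.335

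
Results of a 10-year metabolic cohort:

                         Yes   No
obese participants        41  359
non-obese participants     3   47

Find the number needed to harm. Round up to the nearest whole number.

risk, obese participants = 41/400 = 0.102500
risk, non-obese participants = 3/50 = 0.060000
absolute risk difference = 0.042500
1 / 0.042500 = 23.529 → round up → 24

24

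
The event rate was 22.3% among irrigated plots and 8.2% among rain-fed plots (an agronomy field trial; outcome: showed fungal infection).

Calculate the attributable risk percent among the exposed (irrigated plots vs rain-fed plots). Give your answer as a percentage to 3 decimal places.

AR% = (0.2230 − 0.0820) / 0.2230 = 0.6323 → 63.229%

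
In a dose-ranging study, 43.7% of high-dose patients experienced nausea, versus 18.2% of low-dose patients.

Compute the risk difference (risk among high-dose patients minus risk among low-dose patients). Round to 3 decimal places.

risk difference = 0.4370 − 0.1820 = 0.255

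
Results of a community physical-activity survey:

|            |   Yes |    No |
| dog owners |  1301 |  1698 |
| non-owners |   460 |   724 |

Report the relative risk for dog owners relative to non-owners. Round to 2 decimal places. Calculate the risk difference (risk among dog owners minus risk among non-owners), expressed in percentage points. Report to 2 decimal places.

RR = 1.12; RD = 4.53

risk, dog owners = 1301/2999 = 0.4338
risk, non-owners = 460/1184 = 0.3885
RR = 0.4338 / 0.3885 = 1.12
risk difference = 0.4338 − 0.3885 = 0.0453 → 4.53 percentage points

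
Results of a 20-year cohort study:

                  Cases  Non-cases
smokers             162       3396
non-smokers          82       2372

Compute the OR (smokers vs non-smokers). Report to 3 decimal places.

OR = (162 × 2372) / (3396 × 82) = 384264/278472 ≈ 1.380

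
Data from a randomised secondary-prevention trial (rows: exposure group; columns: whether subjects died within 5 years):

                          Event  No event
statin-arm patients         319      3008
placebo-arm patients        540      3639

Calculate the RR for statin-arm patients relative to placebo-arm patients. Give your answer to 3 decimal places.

0.742

risk, statin-arm patients = 319/3327 = 0.0959
risk, placebo-arm patients = 540/4179 = 0.1292
RR = 0.0959 / 0.1292 = 0.742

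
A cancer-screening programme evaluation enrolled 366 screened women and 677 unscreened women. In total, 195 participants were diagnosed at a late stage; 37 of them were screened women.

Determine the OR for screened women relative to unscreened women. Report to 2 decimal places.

0.37

screened women without the outcome: 366 − 37 = 329
unscreened women with the outcome: 195 − 37 = 158
unscreened women without the outcome: 677 − 158 = 519
OR = (37 × 519) / (329 × 158) = 19203/51982 ≈ 0.37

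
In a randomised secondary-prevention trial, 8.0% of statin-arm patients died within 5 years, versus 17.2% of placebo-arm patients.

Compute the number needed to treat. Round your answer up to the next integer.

absolute risk difference = 0.092000
1 / 0.092000 = 10.870 → round up → 11

NNT ≈ 11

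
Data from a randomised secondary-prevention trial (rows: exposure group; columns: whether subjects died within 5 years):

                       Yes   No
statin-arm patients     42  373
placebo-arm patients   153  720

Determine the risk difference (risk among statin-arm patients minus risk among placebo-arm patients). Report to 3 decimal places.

RD = -0.074

risk, statin-arm patients = 42/415 = 0.1012
risk, placebo-arm patients = 153/873 = 0.1753
risk difference = 0.1012 − 0.1753 = -0.074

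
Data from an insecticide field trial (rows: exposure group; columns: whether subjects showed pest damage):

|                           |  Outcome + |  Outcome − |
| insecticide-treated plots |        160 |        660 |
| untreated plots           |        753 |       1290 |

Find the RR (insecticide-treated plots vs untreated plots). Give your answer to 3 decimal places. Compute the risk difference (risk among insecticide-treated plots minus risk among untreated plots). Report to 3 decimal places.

risk, insecticide-treated plots = 160/820 = 0.1951
risk, untreated plots = 753/2043 = 0.3686
RR = 0.1951 / 0.3686 = 0.529
risk difference = 0.1951 − 0.3686 = -0.173

RR = 0.529; RD = -0.173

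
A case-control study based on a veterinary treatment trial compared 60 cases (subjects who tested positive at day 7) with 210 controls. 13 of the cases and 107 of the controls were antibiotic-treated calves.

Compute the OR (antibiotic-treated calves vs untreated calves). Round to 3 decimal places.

OR = (13 × 103) / (107 × 47) = 1339/5029 ≈ 0.266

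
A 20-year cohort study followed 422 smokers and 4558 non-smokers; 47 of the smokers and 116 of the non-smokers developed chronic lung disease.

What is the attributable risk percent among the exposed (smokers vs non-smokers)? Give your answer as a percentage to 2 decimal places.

risk, smokers = 47/422 = 0.11137
risk, non-smokers = 116/4558 = 0.02545
AR% = (0.11137 − 0.02545) / 0.11137 = 0.7715 → 77.15%

AR% ≈ 77.15%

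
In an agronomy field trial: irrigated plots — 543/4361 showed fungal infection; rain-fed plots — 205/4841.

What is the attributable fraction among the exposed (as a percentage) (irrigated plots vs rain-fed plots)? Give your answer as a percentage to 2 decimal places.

risk, irrigated plots = 543/4361 = 0.12451
risk, rain-fed plots = 205/4841 = 0.04235
AR% = (0.12451 − 0.04235) / 0.12451 = 0.6599 → 65.99%

AR%: 65.99%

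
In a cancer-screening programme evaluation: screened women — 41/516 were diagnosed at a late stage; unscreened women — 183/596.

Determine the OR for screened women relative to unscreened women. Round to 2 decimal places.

OR = (41 × 413) / (475 × 183) = 16933/86925 ≈ 0.19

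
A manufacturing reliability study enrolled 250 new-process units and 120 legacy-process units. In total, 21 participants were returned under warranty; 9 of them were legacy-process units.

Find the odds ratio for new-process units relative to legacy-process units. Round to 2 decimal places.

0.62

new-process units with the outcome: 21 − 9 = 12
new-process units without the outcome: 250 − 12 = 238
legacy-process units without the outcome: 120 − 9 = 111
OR = (12 × 111) / (238 × 9) = 1332/2142 ≈ 0.62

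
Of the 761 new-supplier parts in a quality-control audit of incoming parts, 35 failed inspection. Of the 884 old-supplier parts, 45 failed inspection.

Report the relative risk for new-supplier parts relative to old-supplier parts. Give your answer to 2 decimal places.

0.90

risk, new-supplier parts = 35/761 = 0.04599
risk, old-supplier parts = 45/884 = 0.05090
RR = 0.04599 / 0.05090 = 0.90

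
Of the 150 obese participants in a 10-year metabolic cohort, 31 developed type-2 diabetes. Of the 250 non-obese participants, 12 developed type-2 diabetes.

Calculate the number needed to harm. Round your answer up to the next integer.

7

risk, obese participants = 31/150 = 0.206667
risk, non-obese participants = 12/250 = 0.048000
absolute risk difference = 0.158667
1 / 0.158667 = 6.303 → round up → 7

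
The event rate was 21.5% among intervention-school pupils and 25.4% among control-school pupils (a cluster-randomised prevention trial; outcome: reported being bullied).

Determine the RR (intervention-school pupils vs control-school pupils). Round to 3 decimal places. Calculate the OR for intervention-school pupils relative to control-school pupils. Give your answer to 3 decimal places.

RR = 0.846; OR = 0.804

RR = 0.2150 / 0.2540 = 0.846
odds, intervention-school pupils = 0.2150/0.7850 = 0.2739
odds, control-school pupils = 0.2540/0.7460 = 0.3405
OR = 0.2739 / 0.3405 = 0.804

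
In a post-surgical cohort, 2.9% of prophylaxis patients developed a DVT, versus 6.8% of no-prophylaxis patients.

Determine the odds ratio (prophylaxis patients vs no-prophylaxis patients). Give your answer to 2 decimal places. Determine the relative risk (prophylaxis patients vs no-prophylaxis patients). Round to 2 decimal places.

OR = 0.41; RR = 0.43

odds, prophylaxis patients = 0.02900/0.97100 = 0.02987
odds, no-prophylaxis patients = 0.06800/0.93200 = 0.07296
OR = 0.02987 / 0.07296 = 0.41
RR = 0.02900 / 0.06800 = 0.43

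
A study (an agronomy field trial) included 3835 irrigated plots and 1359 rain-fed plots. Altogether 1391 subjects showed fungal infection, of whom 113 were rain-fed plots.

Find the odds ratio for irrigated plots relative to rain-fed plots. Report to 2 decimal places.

irrigated plots with the outcome: 1391 − 113 = 1278
irrigated plots without the outcome: 3835 − 1278 = 2557
rain-fed plots without the outcome: 1359 − 113 = 1246
OR = (1278 × 1246) / (2557 × 113) = 1592388/288941 ≈ 5.51

5.51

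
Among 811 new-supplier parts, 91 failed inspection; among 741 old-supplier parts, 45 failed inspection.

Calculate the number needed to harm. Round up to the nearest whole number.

risk, new-supplier parts = 91/811 = 0.112207
risk, old-supplier parts = 45/741 = 0.060729
absolute risk difference = 0.051478
1 / 0.051478 = 19.426 → round up → 20

NNH = 20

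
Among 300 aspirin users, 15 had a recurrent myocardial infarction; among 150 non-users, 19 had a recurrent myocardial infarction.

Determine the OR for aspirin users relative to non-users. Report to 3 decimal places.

odds, aspirin users = 15/285 = 0.0526
odds, non-users = 19/131 = 0.1450
OR = 0.0526 / 0.1450 = 0.363

OR = 0.363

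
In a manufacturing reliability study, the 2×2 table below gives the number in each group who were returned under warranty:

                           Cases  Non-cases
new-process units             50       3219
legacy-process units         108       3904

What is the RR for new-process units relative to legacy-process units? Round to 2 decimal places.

risk, new-process units = 50/3269 = 0.01530
risk, legacy-process units = 108/4012 = 0.02692
RR = 0.01530 / 0.02692 = 0.57

RR = 0.57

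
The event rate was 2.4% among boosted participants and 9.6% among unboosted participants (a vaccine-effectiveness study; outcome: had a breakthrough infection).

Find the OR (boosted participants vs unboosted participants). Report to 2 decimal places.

odds, boosted participants = 0.02400/0.97600 = 0.02459
odds, unboosted participants = 0.09600/0.90400 = 0.10619
OR = 0.02459 / 0.10619 = 0.23

OR = 0.23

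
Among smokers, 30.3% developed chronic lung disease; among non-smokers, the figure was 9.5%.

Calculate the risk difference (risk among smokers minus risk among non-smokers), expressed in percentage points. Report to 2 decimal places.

20.80

risk difference = 0.3030 − 0.0950 = 0.2080 → 20.80 percentage points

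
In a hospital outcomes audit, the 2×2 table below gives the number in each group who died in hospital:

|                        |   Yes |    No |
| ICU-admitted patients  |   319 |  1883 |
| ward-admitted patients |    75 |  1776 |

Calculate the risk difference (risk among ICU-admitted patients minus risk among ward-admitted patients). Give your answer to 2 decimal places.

RD: 0.10

risk, ICU-admitted patients = 319/2202 = 0.14487
risk, ward-admitted patients = 75/1851 = 0.04052
risk difference = 0.14487 − 0.04052 = 0.10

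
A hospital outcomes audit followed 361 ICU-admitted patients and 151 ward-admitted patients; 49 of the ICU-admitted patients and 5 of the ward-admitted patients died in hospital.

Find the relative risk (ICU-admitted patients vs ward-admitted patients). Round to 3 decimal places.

risk, ICU-admitted patients = 49/361 = 0.13573
risk, ward-admitted patients = 5/151 = 0.03311
RR = 0.13573 / 0.03311 = 4.099

4.099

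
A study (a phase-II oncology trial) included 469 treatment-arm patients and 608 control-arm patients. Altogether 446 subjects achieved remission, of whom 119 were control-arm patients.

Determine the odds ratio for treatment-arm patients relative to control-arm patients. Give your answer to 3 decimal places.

OR: 9.463

treatment-arm patients with the outcome: 446 − 119 = 327
treatment-arm patients without the outcome: 469 − 327 = 142
control-arm patients without the outcome: 608 − 119 = 489
OR = (327 × 489) / (142 × 119) = 159903/16898 ≈ 9.463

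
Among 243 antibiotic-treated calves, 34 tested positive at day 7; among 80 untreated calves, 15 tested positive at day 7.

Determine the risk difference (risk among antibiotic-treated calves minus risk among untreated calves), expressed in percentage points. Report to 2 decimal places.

risk, antibiotic-treated calves = 34/243 = 0.1399
risk, untreated calves = 15/80 = 0.1875
risk difference = 0.1399 − 0.1875 = -0.0476 → -4.76 percentage points

-4.76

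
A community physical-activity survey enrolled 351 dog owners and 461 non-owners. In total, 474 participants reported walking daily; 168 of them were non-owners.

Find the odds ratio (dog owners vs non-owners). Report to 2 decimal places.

dog owners with the outcome: 474 − 168 = 306
dog owners without the outcome: 351 − 306 = 45
non-owners without the outcome: 461 − 168 = 293
odds, dog owners = 306/45 = 6.8000
odds, non-owners = 168/293 = 0.5734
OR = 6.8000 / 0.5734 = 11.86

OR = 11.86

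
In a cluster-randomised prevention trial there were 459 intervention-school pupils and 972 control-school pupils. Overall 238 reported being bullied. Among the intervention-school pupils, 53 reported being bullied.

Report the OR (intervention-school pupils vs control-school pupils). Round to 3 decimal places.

intervention-school pupils without the outcome: 459 − 53 = 406
control-school pupils with the outcome: 238 − 53 = 185
control-school pupils without the outcome: 972 − 185 = 787
odds, intervention-school pupils = 53/406 = 0.1305
odds, control-school pupils = 185/787 = 0.2351
OR = 0.1305 / 0.2351 = 0.555

OR ≈ 0.555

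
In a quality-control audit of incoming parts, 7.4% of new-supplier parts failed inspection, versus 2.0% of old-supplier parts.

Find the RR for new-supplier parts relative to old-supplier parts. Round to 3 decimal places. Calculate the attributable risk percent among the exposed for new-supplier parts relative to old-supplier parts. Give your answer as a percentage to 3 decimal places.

RR = 0.07400 / 0.02000 = 3.700
AR% = (0.07400 − 0.02000) / 0.07400 = 0.7297 → 72.973%

RR = 3.700; AR% = 72.973%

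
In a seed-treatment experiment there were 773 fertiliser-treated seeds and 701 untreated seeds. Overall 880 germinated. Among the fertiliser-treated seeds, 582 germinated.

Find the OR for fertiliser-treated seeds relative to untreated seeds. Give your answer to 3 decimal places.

fertiliser-treated seeds without the outcome: 773 − 582 = 191
untreated seeds with the outcome: 880 − 582 = 298
untreated seeds without the outcome: 701 − 298 = 403
OR = (582 × 403) / (191 × 298) = 234546/56918 ≈ 4.121

4.121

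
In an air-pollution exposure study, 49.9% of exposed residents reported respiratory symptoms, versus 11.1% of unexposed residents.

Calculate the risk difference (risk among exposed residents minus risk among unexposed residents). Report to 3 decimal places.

risk difference = 0.4990 − 0.1110 = 0.388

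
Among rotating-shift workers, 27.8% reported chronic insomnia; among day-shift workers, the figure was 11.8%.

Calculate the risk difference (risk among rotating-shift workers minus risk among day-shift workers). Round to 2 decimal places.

risk difference = 0.2780 − 0.1180 = 0.16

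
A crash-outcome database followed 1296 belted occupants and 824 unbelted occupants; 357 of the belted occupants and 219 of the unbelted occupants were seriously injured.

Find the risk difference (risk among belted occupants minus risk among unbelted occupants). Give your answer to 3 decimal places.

risk, belted occupants = 357/1296 = 0.2755
risk, unbelted occupants = 219/824 = 0.2658
risk difference = 0.2755 − 0.2658 = 0.010

RD: 0.010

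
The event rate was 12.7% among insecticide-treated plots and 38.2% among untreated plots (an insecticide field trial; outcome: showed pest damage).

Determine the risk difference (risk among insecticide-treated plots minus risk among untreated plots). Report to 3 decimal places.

risk difference = 0.1270 − 0.3820 = -0.255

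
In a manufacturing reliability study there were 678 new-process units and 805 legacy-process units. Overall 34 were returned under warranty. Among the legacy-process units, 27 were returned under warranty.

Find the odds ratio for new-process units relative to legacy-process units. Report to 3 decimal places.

new-process units with the outcome: 34 − 27 = 7
new-process units without the outcome: 678 − 7 = 671
legacy-process units without the outcome: 805 − 27 = 778
odds, new-process units = 7/671 = 0.01043
odds, legacy-process units = 27/778 = 0.03470
OR = 0.01043 / 0.03470 = 0.301

OR ≈ 0.301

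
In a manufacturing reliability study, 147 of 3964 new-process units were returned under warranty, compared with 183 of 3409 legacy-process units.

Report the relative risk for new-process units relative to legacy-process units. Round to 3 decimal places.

risk, new-process units = 147/3964 = 0.03708
risk, legacy-process units = 183/3409 = 0.05368
RR = 0.03708 / 0.05368 = 0.691

RR: 0.691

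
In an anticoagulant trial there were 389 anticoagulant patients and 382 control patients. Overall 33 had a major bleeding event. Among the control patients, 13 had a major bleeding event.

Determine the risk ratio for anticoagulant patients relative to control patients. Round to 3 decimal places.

anticoagulant patients with the outcome: 33 − 13 = 20
anticoagulant patients without the outcome: 389 − 20 = 369
control patients without the outcome: 382 − 13 = 369
risk, anticoagulant patients = 20/389 = 0.05141
risk, control patients = 13/382 = 0.03403
RR = 0.05141 / 0.03403 = 1.511

RR = 1.511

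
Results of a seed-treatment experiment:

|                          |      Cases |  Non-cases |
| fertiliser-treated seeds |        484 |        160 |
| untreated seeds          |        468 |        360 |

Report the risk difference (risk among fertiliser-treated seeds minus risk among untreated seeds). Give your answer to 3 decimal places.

risk, fertiliser-treated seeds = 484/644 = 0.7516
risk, untreated seeds = 468/828 = 0.5652
risk difference = 0.7516 − 0.5652 = 0.186

RD = 0.186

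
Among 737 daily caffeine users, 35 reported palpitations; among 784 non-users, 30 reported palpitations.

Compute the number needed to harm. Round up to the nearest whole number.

risk, daily caffeine users = 35/737 = 0.047490
risk, non-users = 30/784 = 0.038265
absolute risk difference = 0.009225
1 / 0.009225 = 108.401 → round up → 109

109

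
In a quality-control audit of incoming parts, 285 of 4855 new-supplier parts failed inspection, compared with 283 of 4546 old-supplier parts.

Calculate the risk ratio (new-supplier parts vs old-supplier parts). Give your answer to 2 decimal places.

RR ≈ 0.94

risk, new-supplier parts = 285/4855 = 0.0587
risk, old-supplier parts = 283/4546 = 0.0623
RR = 0.0587 / 0.0623 = 0.94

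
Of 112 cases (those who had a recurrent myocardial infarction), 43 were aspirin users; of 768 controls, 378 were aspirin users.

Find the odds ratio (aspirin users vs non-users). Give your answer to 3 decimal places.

OR: 0.643

odds, aspirin users = 43/378 = 0.1138
odds, non-users = 69/390 = 0.1769
OR = 0.1138 / 0.1769 = 0.643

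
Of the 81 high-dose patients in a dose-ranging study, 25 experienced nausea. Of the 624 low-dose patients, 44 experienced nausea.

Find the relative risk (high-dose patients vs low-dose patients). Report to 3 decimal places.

risk, high-dose patients = 25/81 = 0.3086
risk, low-dose patients = 44/624 = 0.0705
RR = 0.3086 / 0.0705 = 4.377

RR ≈ 4.377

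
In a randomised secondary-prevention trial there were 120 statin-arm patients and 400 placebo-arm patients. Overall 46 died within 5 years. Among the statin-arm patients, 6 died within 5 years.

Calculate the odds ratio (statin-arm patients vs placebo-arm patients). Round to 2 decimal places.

statin-arm patients without the outcome: 120 − 6 = 114
placebo-arm patients with the outcome: 46 − 6 = 40
placebo-arm patients without the outcome: 400 − 40 = 360
OR = (6 × 360) / (114 × 40) = 2160/4560 ≈ 0.47

0.47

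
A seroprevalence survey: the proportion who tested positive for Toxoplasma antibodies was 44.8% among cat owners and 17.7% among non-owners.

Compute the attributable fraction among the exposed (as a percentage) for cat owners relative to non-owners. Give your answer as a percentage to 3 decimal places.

AR% = (0.4480 − 0.1770) / 0.4480 = 0.6049 → 60.491%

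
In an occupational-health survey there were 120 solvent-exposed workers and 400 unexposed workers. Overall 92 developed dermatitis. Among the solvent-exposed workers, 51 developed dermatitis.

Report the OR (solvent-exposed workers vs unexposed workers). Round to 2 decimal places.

solvent-exposed workers without the outcome: 120 − 51 = 69
unexposed workers with the outcome: 92 − 51 = 41
unexposed workers without the outcome: 400 − 41 = 359
OR = (51 × 359) / (69 × 41) = 18309/2829 ≈ 6.47

OR = 6.47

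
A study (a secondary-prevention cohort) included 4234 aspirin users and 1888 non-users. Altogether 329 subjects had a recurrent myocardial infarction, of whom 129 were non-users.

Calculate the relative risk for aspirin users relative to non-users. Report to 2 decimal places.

aspirin users with the outcome: 329 − 129 = 200
aspirin users without the outcome: 4234 − 200 = 4034
non-users without the outcome: 1888 − 129 = 1759
risk, aspirin users = 200/4234 = 0.04724
risk, non-users = 129/1888 = 0.06833
RR = 0.04724 / 0.06833 = 0.69

RR: 0.69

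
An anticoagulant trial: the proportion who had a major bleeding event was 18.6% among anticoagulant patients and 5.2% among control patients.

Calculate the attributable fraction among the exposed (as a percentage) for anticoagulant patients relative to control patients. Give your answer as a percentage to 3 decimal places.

AR% = (0.1860 − 0.0520) / 0.1860 = 0.7204 → 72.043%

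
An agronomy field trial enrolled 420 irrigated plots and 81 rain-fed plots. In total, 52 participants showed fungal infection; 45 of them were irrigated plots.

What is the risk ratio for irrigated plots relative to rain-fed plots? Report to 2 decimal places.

RR = 1.24

irrigated plots without the outcome: 420 − 45 = 375
rain-fed plots with the outcome: 52 − 45 = 7
rain-fed plots without the outcome: 81 − 7 = 74
risk, irrigated plots = 45/420 = 0.1071
risk, rain-fed plots = 7/81 = 0.0864
RR = 0.1071 / 0.0864 = 1.24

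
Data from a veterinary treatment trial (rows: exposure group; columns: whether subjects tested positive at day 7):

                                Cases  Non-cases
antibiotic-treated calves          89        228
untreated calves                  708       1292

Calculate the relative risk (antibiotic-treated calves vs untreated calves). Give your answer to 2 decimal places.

risk, antibiotic-treated calves = 89/317 = 0.2808
risk, untreated calves = 708/2000 = 0.3540
RR = 0.2808 / 0.3540 = 0.79

0.79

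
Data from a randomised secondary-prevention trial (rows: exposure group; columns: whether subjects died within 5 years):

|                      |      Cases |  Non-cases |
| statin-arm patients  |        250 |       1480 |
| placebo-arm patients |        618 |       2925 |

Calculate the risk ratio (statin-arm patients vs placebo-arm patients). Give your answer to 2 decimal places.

risk, statin-arm patients = 250/1730 = 0.1445
risk, placebo-arm patients = 618/3543 = 0.1744
RR = 0.1445 / 0.1744 = 0.83

0.83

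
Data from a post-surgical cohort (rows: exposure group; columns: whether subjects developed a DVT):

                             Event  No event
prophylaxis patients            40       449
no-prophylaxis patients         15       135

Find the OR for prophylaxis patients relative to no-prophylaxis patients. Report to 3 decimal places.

OR = (40 × 135) / (449 × 15) = 5400/6735 ≈ 0.802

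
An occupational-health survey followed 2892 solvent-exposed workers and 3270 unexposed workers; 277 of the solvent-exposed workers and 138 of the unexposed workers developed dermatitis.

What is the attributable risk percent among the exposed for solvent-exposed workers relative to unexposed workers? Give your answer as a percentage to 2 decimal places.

risk, solvent-exposed workers = 277/2892 = 0.09578
risk, unexposed workers = 138/3270 = 0.04220
AR% = (0.09578 − 0.04220) / 0.09578 = 0.5594 → 55.94%

AR%: 55.94%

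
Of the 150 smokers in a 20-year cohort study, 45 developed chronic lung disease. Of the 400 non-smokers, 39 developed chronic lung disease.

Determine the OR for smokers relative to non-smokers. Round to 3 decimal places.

OR = (45 × 361) / (105 × 39) = 16245/4095 ≈ 3.967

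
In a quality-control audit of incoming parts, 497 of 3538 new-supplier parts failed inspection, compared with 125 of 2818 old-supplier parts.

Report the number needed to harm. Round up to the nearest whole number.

NNH ≈ 11

risk, new-supplier parts = 497/3538 = 0.140475
risk, old-supplier parts = 125/2818 = 0.044358
absolute risk difference = 0.096117
1 / 0.096117 = 10.404 → round up → 11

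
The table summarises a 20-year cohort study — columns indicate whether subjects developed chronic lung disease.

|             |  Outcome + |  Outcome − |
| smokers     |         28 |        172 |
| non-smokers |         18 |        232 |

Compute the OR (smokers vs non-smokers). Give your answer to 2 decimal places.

OR = (28 × 232) / (172 × 18) = 6496/3096 ≈ 2.10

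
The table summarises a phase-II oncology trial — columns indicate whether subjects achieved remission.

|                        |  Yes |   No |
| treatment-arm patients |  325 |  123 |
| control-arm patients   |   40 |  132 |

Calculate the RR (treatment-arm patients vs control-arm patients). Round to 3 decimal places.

risk, treatment-arm patients = 325/448 = 0.7254
risk, control-arm patients = 40/172 = 0.2326
RR = 0.7254 / 0.2326 = 3.119

RR ≈ 3.119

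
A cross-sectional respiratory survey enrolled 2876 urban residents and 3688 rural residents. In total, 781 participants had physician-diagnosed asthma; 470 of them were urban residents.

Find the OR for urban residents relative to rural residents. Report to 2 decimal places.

urban residents without the outcome: 2876 − 470 = 2406
rural residents with the outcome: 781 − 470 = 311
rural residents without the outcome: 3688 − 311 = 3377
odds, urban residents = 470/2406 = 0.1953
odds, rural residents = 311/3377 = 0.0921
OR = 0.1953 / 0.0921 = 2.12

2.12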